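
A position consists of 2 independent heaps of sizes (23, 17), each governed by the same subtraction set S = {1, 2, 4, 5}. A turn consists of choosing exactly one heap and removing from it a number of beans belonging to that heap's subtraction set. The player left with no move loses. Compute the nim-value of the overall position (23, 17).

All heaps use S = {1, 2, 4, 5}:
G(0) = 0
G(1) = mex{0} = 1
G(2) = mex{1,0} = 2
G(3) = mex{2,1} = 0
G(4) = mex{0,2,0} = 1
G(5) = mex{1,0,1,0} = 2
G(6) = mex{2,1,2,1} = 0
G(7) = mex{0,2,0,2} = 1
G(8) = mex{1,0,1,0} = 2
G(9) = mex{2,1,2,1} = 0
G(10) = mex{0,2,0,2} = 1
G(11) = mex{1,0,1,0} = 2
G(12) = mex{2,1,2,1} = 0
G(13) = mex{0,2,0,2} = 1
G(14) = mex{1,0,1,0} = 2
G(15) = mex{2,1,2,1} = 0
G(16) = mex{0,2,0,2} = 1
G(17) = mex{1,0,1,0} = 2
G(18) = mex{2,1,2,1} = 0
G(19) = mex{0,2,0,2} = 1
G(20) = mex{1,0,1,0} = 2
G(21) = mex{2,1,2,1} = 0
G(22) = mex{0,2,0,2} = 1
G(23) = mex{1,0,1,0} = 2
Heap A: G(23) = 2.
Heap B: G(17) = 2.
Combined Grundy value = 2 ⊕ 2 = 0.

0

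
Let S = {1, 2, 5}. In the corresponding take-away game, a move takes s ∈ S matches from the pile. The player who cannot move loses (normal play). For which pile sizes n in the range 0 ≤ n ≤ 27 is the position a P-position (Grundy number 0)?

0, 3, 6, 9, 12, 15, 18, 21, 24, 27

G(0) = 0
G(1) = mex{0} = 1
G(2) = mex{1,0} = 2
G(3) = mex{2,1} = 0
G(4) = mex{0,2} = 1
G(5) = mex{1,0,0} = 2
G(6) = mex{2,1,1} = 0
G(7) = mex{0,2,2} = 1
G(8) = mex{1,0,0} = 2
G(9) = mex{2,1,1} = 0
G(10) = mex{0,2,2} = 1
G(11) = mex{1,0,0} = 2
G(12) = mex{2,1,1} = 0
G(13) = mex{0,2,2} = 1
G(14) = mex{1,0,0} = 2
G(15) = mex{2,1,1} = 0
G(16) = mex{0,2,2} = 1
G(17) = mex{1,0,0} = 2
G(18) = mex{2,1,1} = 0
G(19) = mex{0,2,2} = 1
G(20) = mex{1,0,0} = 2
G(21) = mex{2,1,1} = 0
G(22) = mex{0,2,2} = 1
G(23) = mex{1,0,0} = 2
G(24) = mex{2,1,1} = 0
G(25) = mex{0,2,2} = 1
G(26) = mex{1,0,0} = 2
G(27) = mex{2,1,1} = 0
P-positions are exactly the n with G(n) = 0.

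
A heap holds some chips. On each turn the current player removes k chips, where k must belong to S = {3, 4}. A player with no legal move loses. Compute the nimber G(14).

0

n :  0  1  2  3  4  5  6  7  8  9 10 11 12 13 14
G :  0  0  0  1  1  1  2  0  0  0  1  1  1  2  0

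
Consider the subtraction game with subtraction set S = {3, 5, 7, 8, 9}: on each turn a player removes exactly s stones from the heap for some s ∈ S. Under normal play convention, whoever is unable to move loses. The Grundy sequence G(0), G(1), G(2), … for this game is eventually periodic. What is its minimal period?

n :  0  1  2  3  4  5  6  7  8  9 10 11 12 13 14 15 16 17 18 19 20 21 22 23 24 25
G :  0  0  0  1  1  1  2  2  2  3  3  3  0  0  0  1  1  1  2  2  2  3  3  3  0  0
G(n+12) = G(n) holds for n = 0,…,8 (a full window of length max(S) = 9), so the sequence is purely periodic with period 12.

12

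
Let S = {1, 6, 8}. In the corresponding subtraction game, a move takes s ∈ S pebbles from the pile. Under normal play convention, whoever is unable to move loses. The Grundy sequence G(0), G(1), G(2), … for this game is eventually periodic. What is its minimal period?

n :  0  1  2  3  4  5  6  7  8  9 10 11 12 13 14 15 16
G :  0  1  0  1  0  1  2  0  1  0  1  0  1  2  0  1  0
G(n+7) = G(n) holds for n = 0,…,7 (a full window of length max(S) = 8), so the sequence is purely periodic with period 7.

7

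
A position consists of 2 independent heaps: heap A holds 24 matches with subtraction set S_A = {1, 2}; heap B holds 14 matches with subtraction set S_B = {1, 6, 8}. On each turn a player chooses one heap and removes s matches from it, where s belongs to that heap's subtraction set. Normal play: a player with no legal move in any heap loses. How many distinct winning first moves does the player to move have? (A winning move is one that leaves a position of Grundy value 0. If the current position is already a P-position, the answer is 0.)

0

Heap A, S = {1, 2}:
n :  0  1  2  3  4  5  6  7  8  9 10 11 12 13 14 15 16 17 18 19 20 21 22 23 24
G :  0  1  2  0  1  2  0  1  2  0  1  2  0  1  2  0  1  2  0  1  2  0  1  2  0
G_A(24) = 0.
Heap B, S = {1, 6, 8}:
n :  0  1  2  3  4  5  6  7  8  9 10 11 12 13 14
G :  0  1  0  1  0  1  2  0  1  0  1  0  1  2  0
G_B(14) = 0.
Combined Grundy value = 0 ⊕ 0 = 0.
A winning move leaves total XOR = 0, i.e. changes one component's Grundy value g to g ⊕ X where X is the current total.
Heap A: target g' = 0⊕0 = 0, but every legal move changes the Grundy value (mex property), so 0 moves.
Heap B: target g' = 0⊕0 = 0, but every legal move changes the Grundy value (mex property), so 0 moves.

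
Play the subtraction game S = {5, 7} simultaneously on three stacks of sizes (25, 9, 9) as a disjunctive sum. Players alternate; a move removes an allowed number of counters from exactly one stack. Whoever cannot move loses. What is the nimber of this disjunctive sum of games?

All stacks use S = {5, 7}:
n :  0  1  2  3  4  5  6  7  8  9 10 11 12 13 14 15 16 17 18 19 20 21 22 23 24 25
G :  0  0  0  0  0  1  1  1  1  1  2  2  0  0  0  0  0  1  1  1  1  1  2  2  0  0
Stack A: G(25) = 0.
Stack B: G(9) = 1.
Stack C: G(9) = 1.
Combined Grundy value = 0 ⊕ 1 ⊕ 1 = 0.

0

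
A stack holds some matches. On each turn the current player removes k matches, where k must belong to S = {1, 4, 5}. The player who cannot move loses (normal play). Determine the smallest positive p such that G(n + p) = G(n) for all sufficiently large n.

n :  0  1  2  3  4  5  6  7  8  9 10 11 12 13 14 15 16 17
G :  0  1  0  1  2  3  2  3  0  1  0  1  2  3  2  3  0  1
G(n+8) = G(n) holds for n = 0,…,4 (a full window of length max(S) = 5), so the sequence is purely periodic with period 8.

8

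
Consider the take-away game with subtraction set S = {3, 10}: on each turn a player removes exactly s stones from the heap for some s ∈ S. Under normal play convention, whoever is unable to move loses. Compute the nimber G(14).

0

G(0) = 0
G(1) = mex{} = 0
G(2) = mex{} = 0
G(3) = mex{0} = 1
G(4) = mex{0} = 1
G(5) = mex{0} = 1
G(6) = mex{1} = 0
G(7) = mex{1} = 0
G(8) = mex{1} = 0
G(9) = mex{0} = 1
G(10) = mex{0,0} = 1
G(11) = mex{0,0} = 1
G(12) = mex{1,0} = 2
G(13) = mex{1,1} = 0
G(14) = mex{1,1} = 0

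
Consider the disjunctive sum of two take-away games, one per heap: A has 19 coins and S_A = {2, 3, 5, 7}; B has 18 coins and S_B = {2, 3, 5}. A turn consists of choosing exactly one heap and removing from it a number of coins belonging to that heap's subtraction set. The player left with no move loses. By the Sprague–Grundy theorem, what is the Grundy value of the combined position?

Heap A, S = {2, 3, 5, 7}:
n :  0  1  2  3  4  5  6  7  8  9 10 11 12 13 14 15 16 17 18 19
G :  0  0  1  1  2  2  3  3  4  0  0  1  1  2  2  3  3  4  0  0
G_A(19) = 0.
Heap B, S = {2, 3, 5}:
G(0) = 0
G(1) = mex{} = 0
G(2) = mex{0} = 1
G(3) = mex{0,0} = 1
G(4) = mex{1,0} = 2
G(5) = mex{1,1,0} = 2
G(6) = mex{2,1,0} = 3
G(7) = mex{2,2,1} = 0
G(8) = mex{3,2,1} = 0
G(9) = mex{0,3,2} = 1
G(10) = mex{0,0,2} = 1
G(11) = mex{1,0,3} = 2
G(12) = mex{1,1,0} = 2
G(13) = mex{2,1,0} = 3
G(14) = mex{2,2,1} = 0
G(15) = mex{3,2,1} = 0
G(16) = mex{0,3,2} = 1
G(17) = mex{0,0,2} = 1
G(18) = mex{1,0,3} = 2
G_B(18) = 2.
Combined Grundy value = 0 ⊕ 2 = 2.

2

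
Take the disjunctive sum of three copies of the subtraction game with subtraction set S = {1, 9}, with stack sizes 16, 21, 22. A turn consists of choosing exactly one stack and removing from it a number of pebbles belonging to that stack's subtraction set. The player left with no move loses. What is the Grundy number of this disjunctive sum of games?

1

All stacks use S = {1, 9}:
n :  0  1  2  3  4  5  6  7  8  9 10 11 12 13 14 15 16 17 18 19 20 21 22
G :  0  1  0  1  0  1  0  1  0  1  0  1  0  1  0  1  0  1  0  1  0  1  0
Stack A: G(16) = 0.
Stack B: G(21) = 1.
Stack C: G(22) = 0.
Combined Grundy value = 0 ⊕ 1 ⊕ 0 = 1.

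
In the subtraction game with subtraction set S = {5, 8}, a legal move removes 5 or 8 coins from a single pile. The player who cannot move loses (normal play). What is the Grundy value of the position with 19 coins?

n :  0  1  2  3  4  5  6  7  8  9 10 11 12 13 14 15 16 17 18 19
G :  0  0  0  0  0  1  1  1  1  1  2  2  2  0  0  0  0  0  1  1

1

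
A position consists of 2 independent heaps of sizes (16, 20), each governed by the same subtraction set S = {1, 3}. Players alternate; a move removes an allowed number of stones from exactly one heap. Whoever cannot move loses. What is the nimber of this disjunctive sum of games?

All heaps use S = {1, 3}:
n :  0  1  2  3  4  5  6  7  8  9 10 11 12 13 14 15 16 17 18 19 20
G :  0  1  0  1  0  1  0  1  0  1  0  1  0  1  0  1  0  1  0  1  0
Heap A: G(16) = 0.
Heap B: G(20) = 0.
Combined Grundy value = 0 ⊕ 0 = 0.

0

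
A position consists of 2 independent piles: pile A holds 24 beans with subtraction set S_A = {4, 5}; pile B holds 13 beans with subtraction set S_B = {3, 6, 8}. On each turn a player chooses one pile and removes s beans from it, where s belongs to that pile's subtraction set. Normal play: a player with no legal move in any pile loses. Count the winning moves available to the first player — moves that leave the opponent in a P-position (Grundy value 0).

Pile A, S = {4, 5}:
n :  0  1  2  3  4  5  6  7  8  9 10 11 12 13 14 15 16 17 18 19 20 21 22 23 24
G :  0  0  0  0  1  1  1  1  2  0  0  0  0  1  1  1  1  2  0  0  0  0  1  1  1
G_A(24) = 1.
Pile B, S = {3, 6, 8}:
G(0) = 0
G(1) = mex{} = 0
G(2) = mex{} = 0
G(3) = mex{0} = 1
G(4) = mex{0} = 1
G(5) = mex{0} = 1
G(6) = mex{1,0} = 2
G(7) = mex{1,0} = 2
G(8) = mex{1,0,0} = 2
G(9) = mex{2,1,0} = 3
G(10) = mex{2,1,0} = 3
G(11) = mex{2,1,1} = 0
G(12) = mex{3,2,1} = 0
G(13) = mex{3,2,1} = 0
G_B(13) = 0.
Combined Grundy value = 1 ⊕ 0 = 1.
A winning move leaves total XOR = 0, i.e. changes one component's Grundy value g to g ⊕ X where X is the current total.
Pile A: need g' = 1⊕1 = 0. Options: 24−4→G=0, 24−5→G=0. Hits: 2.
Pile B: need g' = 0⊕1 = 1. Options: 13−3→G=3, 13−6→G=2, 13−8→G=1. Hits: 1.

3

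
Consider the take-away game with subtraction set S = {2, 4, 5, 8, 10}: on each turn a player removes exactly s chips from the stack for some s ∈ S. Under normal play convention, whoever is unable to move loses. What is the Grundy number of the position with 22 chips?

1

n :  0  1  2  3  4  5  6  7  8  9 10 11 12 13 14 15 16 17 18 19 20 21 22
G :  0  0  1  1  2  2  3  0  4  1  5  2  3  0  0  1  1  2  2  3  0  4  1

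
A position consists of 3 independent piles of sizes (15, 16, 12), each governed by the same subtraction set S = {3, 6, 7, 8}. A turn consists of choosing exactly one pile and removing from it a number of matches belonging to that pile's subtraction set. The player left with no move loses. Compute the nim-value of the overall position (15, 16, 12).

All piles use S = {3, 6, 7, 8}:
n :  0  1  2  3  4  5  6  7  8  9 10 11 12 13 14 15 16
G :  0  0  0  1  1  1  2  2  2  3  3  0  0  0  1  1  1
Pile A: G(15) = 1.
Pile B: G(16) = 1.
Pile C: G(12) = 0.
Combined Grundy value = 1 ⊕ 1 ⊕ 0 = 0.

0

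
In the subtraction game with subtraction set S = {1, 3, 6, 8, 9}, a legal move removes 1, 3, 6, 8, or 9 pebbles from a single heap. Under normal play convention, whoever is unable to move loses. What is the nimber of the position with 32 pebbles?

0

G(0) = 0
G(1) = mex{0} = 1
G(2) = mex{1} = 0
G(3) = mex{0,0} = 1
G(4) = mex{1,1} = 0
G(5) = mex{0,0} = 1
G(6) = mex{1,1,0} = 2
G(7) = mex{2,0,1} = 3
G(8) = mex{3,1,0,0} = 2
G(9) = mex{2,2,1,1,0} = 3
G(10) = mex{3,3,0,0,1} = 2
G(11) = mex{2,2,1,1,0} = 3
G(12) = mex{3,3,2,0,1} = 4
G(13) = mex{4,2,3,1,0} = 5
G(14) = mex{5,3,2,2,1} = 0
G(15) = mex{0,4,3,3,2} = 1
G(16) = mex{1,5,2,2,3} = 0
G(17) = mex{0,0,3,3,2} = 1
G(18) = mex{1,1,4,2,3} = 0
G(19) = mex{0,0,5,3,2} = 1
G(20) = mex{1,1,0,4,3} = 2
G(21) = mex{2,0,1,5,4} = 3
G(22) = mex{3,1,0,0,5} = 2
G(23) = mex{2,2,1,1,0} = 3
G(24) = mex{3,3,0,0,1} = 2
G(25) = mex{2,2,1,1,0} = 3
G(26) = mex{3,3,2,0,1} = 4
G(27) = mex{4,2,3,1,0} = 5
G(28) = mex{5,3,2,2,1} = 0
G(29) = mex{0,4,3,3,2} = 1
G(30) = mex{1,5,2,2,3} = 0
G(31) = mex{0,0,3,3,2} = 1
G(32) = mex{1,1,4,2,3} = 0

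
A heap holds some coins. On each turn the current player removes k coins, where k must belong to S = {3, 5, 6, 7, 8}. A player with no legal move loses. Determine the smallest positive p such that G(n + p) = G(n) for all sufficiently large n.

11

n :  0  1  2  3  4  5  6  7  8  9 10 11 12 13 14 15 16 17 18 19 20 21 22 23
G :  0  0  0  1  1  1  2  2  2  3  3  0  0  0  1  1  1  2  2  2  3  3  0  0
G(n+11) = G(n) holds for n = 0,…,7 (a full window of length max(S) = 8), so the sequence is purely periodic with period 11.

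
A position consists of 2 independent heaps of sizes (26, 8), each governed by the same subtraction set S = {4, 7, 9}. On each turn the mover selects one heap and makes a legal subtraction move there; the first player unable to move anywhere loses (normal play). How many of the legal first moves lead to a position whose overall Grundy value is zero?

All heaps use S = {4, 7, 9}:
n :  0  1  2  3  4  5  6  7  8  9 10 11 12 13 14 15 16 17 18 19 20 21 22 23 24 25 26
G :  0  0  0  0  1  1  1  1  2  2  2  2  3  0  0  0  0  1  1  1  1  2  2  2  2  3  0
Heap A: G(26) = 0.
Heap B: G(8) = 2.
Combined Grundy value = 0 ⊕ 2 = 2.
A winning move leaves total XOR = 0, i.e. changes one component's Grundy value g to g ⊕ X where X is the current total.
Heap A: need g' = 0⊕2 = 2. Options: 26−4→G=2, 26−7→G=1, 26−9→G=1. Hits: 1.
Heap B: need g' = 2⊕2 = 0. Options: 8−4→G=1, 8−7→G=0. Hits: 1.

2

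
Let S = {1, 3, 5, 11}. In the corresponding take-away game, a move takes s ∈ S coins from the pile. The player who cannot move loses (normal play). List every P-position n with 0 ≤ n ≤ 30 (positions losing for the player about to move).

n :  0  1  2  3  4  5  6  7  8  9 10 11 12 13 14 15 16 17 18 19 20 21 22 23 24 25 26 27 28 29 30
G :  0  1  0  1  0  1  0  1  0  1  0  1  0  1  0  1  0  1  0  1  0  1  0  1  0  1  0  1  0  1  0
P-positions are exactly the n with G(n) = 0.

0, 2, 4, 6, 8, 10, 12, 14, 16, 18, 20, 22, 24, 26, 28, 30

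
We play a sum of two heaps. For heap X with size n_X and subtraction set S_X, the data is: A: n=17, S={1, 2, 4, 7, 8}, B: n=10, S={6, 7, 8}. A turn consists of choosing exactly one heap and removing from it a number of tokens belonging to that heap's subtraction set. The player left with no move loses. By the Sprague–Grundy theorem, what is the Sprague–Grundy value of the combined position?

Heap A, S = {1, 2, 4, 7, 8}:
n :  0  1  2  3  4  5  6  7  8  9 10 11 12 13 14 15 16 17
G :  0  1  2  0  1  2  0  1  2  0  1  2  0  1  2  0  1  2
G_A(17) = 2.
Heap B, S = {6, 7, 8}:
G(0) = 0
G(1) = mex{} = 0
G(2) = mex{} = 0
G(3) = mex{} = 0
G(4) = mex{} = 0
G(5) = mex{} = 0
G(6) = mex{0} = 1
G(7) = mex{0,0} = 1
G(8) = mex{0,0,0} = 1
G(9) = mex{0,0,0} = 1
G(10) = mex{0,0,0} = 1
G_B(10) = 1.
Combined Grundy value = 2 ⊕ 1 = 3.

3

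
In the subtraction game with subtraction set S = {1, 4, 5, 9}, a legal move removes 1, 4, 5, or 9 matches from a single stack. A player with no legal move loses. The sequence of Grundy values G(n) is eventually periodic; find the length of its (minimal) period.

G(0) = 0
G(1) = mex{0} = 1
G(2) = mex{1} = 0
G(3) = mex{0} = 1
G(4) = mex{1,0} = 2
G(5) = mex{2,1,0} = 3
G(6) = mex{3,0,1} = 2
G(7) = mex{2,1,0} = 3
G(8) = mex{3,2,1} = 0
G(9) = mex{0,3,2,0} = 1
G(10) = mex{1,2,3,1} = 0
G(11) = mex{0,3,2,0} = 1
G(12) = mex{1,0,3,1} = 2
G(13) = mex{2,1,0,2} = 3
G(14) = mex{3,0,1,3} = 2
G(15) = mex{2,1,0,2} = 3
G(16) = mex{3,2,1,3} = 0
G(17) = mex{0,3,2,0} = 1
G(18) = mex{1,2,3,1} = 0
G(n+8) = G(n) holds for n = 0,…,8 (a full window of length max(S) = 9), so the sequence is purely periodic with period 8.

8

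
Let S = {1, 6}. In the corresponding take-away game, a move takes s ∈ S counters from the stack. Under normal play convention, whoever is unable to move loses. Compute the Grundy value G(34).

G(0) = 0
G(1) = mex{0} = 1
G(2) = mex{1} = 0
G(3) = mex{0} = 1
G(4) = mex{1} = 0
G(5) = mex{0} = 1
G(6) = mex{1,0} = 2
G(7) = mex{2,1} = 0
G(8) = mex{0,0} = 1
G(9) = mex{1,1} = 0
G(10) = mex{0,0} = 1
G(11) = mex{1,1} = 0
G(12) = mex{0,2} = 1
G(13) = mex{1,0} = 2
G(14) = mex{2,1} = 0
G(15) = mex{0,0} = 1
G(16) = mex{1,1} = 0
G(17) = mex{0,0} = 1
G(18) = mex{1,1} = 0
G(19) = mex{0,2} = 1
G(20) = mex{1,0} = 2
G(21) = mex{2,1} = 0
G(22) = mex{0,0} = 1
G(23) = mex{1,1} = 0
G(24) = mex{0,0} = 1
G(25) = mex{1,1} = 0
G(26) = mex{0,2} = 1
G(27) = mex{1,0} = 2
G(28) = mex{2,1} = 0
G(29) = mex{0,0} = 1
G(30) = mex{1,1} = 0
G(31) = mex{0,0} = 1
G(32) = mex{1,1} = 0
G(33) = mex{0,2} = 1
G(34) = mex{1,0} = 2

2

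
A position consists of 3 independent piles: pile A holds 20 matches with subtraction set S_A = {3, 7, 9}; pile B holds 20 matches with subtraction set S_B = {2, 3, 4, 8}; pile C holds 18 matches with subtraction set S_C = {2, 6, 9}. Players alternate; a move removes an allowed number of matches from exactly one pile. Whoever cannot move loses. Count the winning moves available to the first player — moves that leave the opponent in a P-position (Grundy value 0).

Pile A, S = {3, 7, 9}:
G(0) = 0
G(1) = mex{} = 0
G(2) = mex{} = 0
G(3) = mex{0} = 1
G(4) = mex{0} = 1
G(5) = mex{0} = 1
G(6) = mex{1} = 0
G(7) = mex{1,0} = 2
G(8) = mex{1,0} = 2
G(9) = mex{0,0,0} = 1
G(10) = mex{2,1,0} = 3
G(11) = mex{2,1,0} = 3
G(12) = mex{1,1,1} = 0
G(13) = mex{3,0,1} = 2
G(14) = mex{3,2,1} = 0
G(15) = mex{0,2,0} = 1
G(16) = mex{2,1,2} = 0
G(17) = mex{0,3,2} = 1
G(18) = mex{1,3,1} = 0
G(19) = mex{0,0,3} = 1
G(20) = mex{1,2,3} = 0
G_A(20) = 0.
Pile B, S = {2, 3, 4, 8}:
n :  0  1  2  3  4  5  6  7  8  9 10 11 12 13 14 15 16 17 18 19 20
G :  0  0  1  1  2  2  0  0  1  1  2  2  0  0  1  1  2  2  0  0  1
G_B(20) = 1.
Pile C, S = {2, 6, 9}:
G(0) = 0
G(1) = mex{} = 0
G(2) = mex{0} = 1
G(3) = mex{0} = 1
G(4) = mex{1} = 0
G(5) = mex{1} = 0
G(6) = mex{0,0} = 1
G(7) = mex{0,0} = 1
G(8) = mex{1,1} = 0
G(9) = mex{1,1,0} = 2
G(10) = mex{0,0,0} = 1
G(11) = mex{2,0,1} = 3
G(12) = mex{1,1,1} = 0
G(13) = mex{3,1,0} = 2
G(14) = mex{0,0,0} = 1
G(15) = mex{2,2,1} = 0
G(16) = mex{1,1,1} = 0
G(17) = mex{0,3,0} = 1
G(18) = mex{0,0,2} = 1
G_C(18) = 1.
Combined Grundy value = 0 ⊕ 1 ⊕ 1 = 0.
A winning move leaves total XOR = 0, i.e. changes one component's Grundy value g to g ⊕ X where X is the current total.
Pile A: target g' = 0⊕0 = 0, but every legal move changes the Grundy value (mex property), so 0 moves.
Pile B: target g' = 1⊕0 = 1, but every legal move changes the Grundy value (mex property), so 0 moves.
Pile C: target g' = 1⊕0 = 1, but every legal move changes the Grundy value (mex property), so 0 moves.

0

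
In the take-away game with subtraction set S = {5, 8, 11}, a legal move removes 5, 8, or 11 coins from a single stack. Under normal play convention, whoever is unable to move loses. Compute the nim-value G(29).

n :  0  1  2  3  4  5  6  7  8  9 10 11 12 13 14 15 16 17 18 19 20 21 22 23 24 25 26 27 28 29
G :  0  0  0  0  0  1  1  1  1  1  2  2  2  2  2  3  0  0  0  0  0  1  1  1  1  1  2  2  2  2

2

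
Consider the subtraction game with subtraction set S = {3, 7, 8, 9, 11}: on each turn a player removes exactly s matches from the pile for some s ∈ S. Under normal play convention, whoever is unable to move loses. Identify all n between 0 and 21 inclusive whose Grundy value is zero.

G(0) = 0
G(1) = mex{} = 0
G(2) = mex{} = 0
G(3) = mex{0} = 1
G(4) = mex{0} = 1
G(5) = mex{0} = 1
G(6) = mex{1} = 0
G(7) = mex{1,0} = 2
G(8) = mex{1,0,0} = 2
G(9) = mex{0,0,0,0} = 1
G(10) = mex{2,1,0,0} = 3
G(11) = mex{2,1,1,0,0} = 3
G(12) = mex{1,1,1,1,0} = 2
G(13) = mex{3,0,1,1,0} = 2
G(14) = mex{3,2,0,1,1} = 4
G(15) = mex{2,2,2,0,1} = 3
G(16) = mex{2,1,2,2,1} = 0
G(17) = mex{4,3,1,2,0} = 5
G(18) = mex{3,3,3,1,2} = 0
G(19) = mex{0,2,3,3,2} = 1
G(20) = mex{5,2,2,3,1} = 0
G(21) = mex{0,4,2,2,3} = 1
P-positions are exactly the n with G(n) = 0.

0, 1, 2, 6, 16, 18, 20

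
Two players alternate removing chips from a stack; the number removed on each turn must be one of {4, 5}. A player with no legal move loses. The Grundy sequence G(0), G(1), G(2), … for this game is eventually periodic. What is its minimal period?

G(0) = 0
G(1) = mex{} = 0
G(2) = mex{} = 0
G(3) = mex{} = 0
G(4) = mex{0} = 1
G(5) = mex{0,0} = 1
G(6) = mex{0,0} = 1
G(7) = mex{0,0} = 1
G(8) = mex{1,0} = 2
G(9) = mex{1,1} = 0
G(10) = mex{1,1} = 0
G(11) = mex{1,1} = 0
G(12) = mex{2,1} = 0
G(13) = mex{0,2} = 1
G(14) = mex{0,0} = 1
G(15) = mex{0,0} = 1
G(16) = mex{0,0} = 1
G(17) = mex{1,0} = 2
G(18) = mex{1,1} = 0
G(19) = mex{1,1} = 0
G(n+9) = G(n) holds for n = 0,…,4 (a full window of length max(S) = 5), so the sequence is purely periodic with period 9.

9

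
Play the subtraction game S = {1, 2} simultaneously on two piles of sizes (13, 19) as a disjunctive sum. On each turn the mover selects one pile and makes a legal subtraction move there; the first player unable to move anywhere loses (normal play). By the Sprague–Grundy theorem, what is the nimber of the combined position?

0

All piles use S = {1, 2}:
n :  0  1  2  3  4  5  6  7  8  9 10 11 12 13 14 15 16 17 18 19
G :  0  1  2  0  1  2  0  1  2  0  1  2  0  1  2  0  1  2  0  1
Pile A: G(13) = 1.
Pile B: G(19) = 1.
Combined Grundy value = 1 ⊕ 1 = 0.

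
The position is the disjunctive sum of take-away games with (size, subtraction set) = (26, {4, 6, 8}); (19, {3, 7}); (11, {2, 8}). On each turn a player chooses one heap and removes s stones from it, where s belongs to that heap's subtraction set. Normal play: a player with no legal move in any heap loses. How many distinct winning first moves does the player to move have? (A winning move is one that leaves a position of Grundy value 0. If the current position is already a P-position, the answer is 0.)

4

Heap A, S = {4, 6, 8}:
G(0) = 0
G(1) = mex{} = 0
G(2) = mex{} = 0
G(3) = mex{} = 0
G(4) = mex{0} = 1
G(5) = mex{0} = 1
G(6) = mex{0,0} = 1
G(7) = mex{0,0} = 1
G(8) = mex{1,0,0} = 2
G(9) = mex{1,0,0} = 2
G(10) = mex{1,1,0} = 2
G(11) = mex{1,1,0} = 2
G(12) = mex{2,1,1} = 0
G(13) = mex{2,1,1} = 0
G(14) = mex{2,2,1} = 0
G(15) = mex{2,2,1} = 0
G(16) = mex{0,2,2} = 1
G(17) = mex{0,2,2} = 1
G(18) = mex{0,0,2} = 1
G(19) = mex{0,0,2} = 1
G(20) = mex{1,0,0} = 2
G(21) = mex{1,0,0} = 2
G(22) = mex{1,1,0} = 2
G(23) = mex{1,1,0} = 2
G(24) = mex{2,1,1} = 0
G(25) = mex{2,1,1} = 0
G(26) = mex{2,2,1} = 0
G_A(26) = 0.
Heap B, S = {3, 7}:
G(0) = 0
G(1) = mex{} = 0
G(2) = mex{} = 0
G(3) = mex{0} = 1
G(4) = mex{0} = 1
G(5) = mex{0} = 1
G(6) = mex{1} = 0
G(7) = mex{1,0} = 2
G(8) = mex{1,0} = 2
G(9) = mex{0,0} = 1
G(10) = mex{2,1} = 0
G(11) = mex{2,1} = 0
G(12) = mex{1,1} = 0
G(13) = mex{0,0} = 1
G(14) = mex{0,2} = 1
G(15) = mex{0,2} = 1
G(16) = mex{1,1} = 0
G(17) = mex{1,0} = 2
G(18) = mex{1,0} = 2
G(19) = mex{0,0} = 1
G_B(19) = 1.
Heap C, S = {2, 8}:
G(0) = 0
G(1) = mex{} = 0
G(2) = mex{0} = 1
G(3) = mex{0} = 1
G(4) = mex{1} = 0
G(5) = mex{1} = 0
G(6) = mex{0} = 1
G(7) = mex{0} = 1
G(8) = mex{1,0} = 2
G(9) = mex{1,0} = 2
G(10) = mex{2,1} = 0
G(11) = mex{2,1} = 0
G_C(11) = 0.
Combined Grundy value = 0 ⊕ 1 ⊕ 0 = 1.
A winning move leaves total XOR = 0, i.e. changes one component's Grundy value g to g ⊕ X where X is the current total.
Heap A: need g' = 0⊕1 = 1. Options: 26−4→G=2, 26−6→G=2, 26−8→G=1. Hits: 1.
Heap B: need g' = 1⊕1 = 0. Options: 19−3→G=0, 19−7→G=0. Hits: 2.
Heap C: need g' = 0⊕1 = 1. Options: 11−2→G=2, 11−8→G=1. Hits: 1.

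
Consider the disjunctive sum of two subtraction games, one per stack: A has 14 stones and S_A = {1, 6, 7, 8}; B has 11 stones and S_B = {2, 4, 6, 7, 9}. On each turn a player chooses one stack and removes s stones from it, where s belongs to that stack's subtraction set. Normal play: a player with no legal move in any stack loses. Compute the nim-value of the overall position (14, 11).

Stack A, S = {1, 6, 7, 8}:
G(0) = 0
G(1) = mex{0} = 1
G(2) = mex{1} = 0
G(3) = mex{0} = 1
G(4) = mex{1} = 0
G(5) = mex{0} = 1
G(6) = mex{1,0} = 2
G(7) = mex{2,1,0} = 3
G(8) = mex{3,0,1,0} = 2
G(9) = mex{2,1,0,1} = 3
G(10) = mex{3,0,1,0} = 2
G(11) = mex{2,1,0,1} = 3
G(12) = mex{3,2,1,0} = 4
G(13) = mex{4,3,2,1} = 0
G(14) = mex{0,2,3,2} = 1
G_A(14) = 1.
Stack B, S = {2, 4, 6, 7, 9}:
n :  0  1  2  3  4  5  6  7  8  9 10 11
G :  0  0  1  1  2  2  3  3  4  4  5  0
G_B(11) = 0.
Combined Grundy value = 1 ⊕ 0 = 1.

1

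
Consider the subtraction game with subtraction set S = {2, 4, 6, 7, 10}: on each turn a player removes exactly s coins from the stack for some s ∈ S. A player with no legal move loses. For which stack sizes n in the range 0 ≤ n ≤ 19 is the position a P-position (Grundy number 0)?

G(0) = 0
G(1) = mex{} = 0
G(2) = mex{0} = 1
G(3) = mex{0} = 1
G(4) = mex{1,0} = 2
G(5) = mex{1,0} = 2
G(6) = mex{2,1,0} = 3
G(7) = mex{2,1,0,0} = 3
G(8) = mex{3,2,1,0} = 4
G(9) = mex{3,2,1,1} = 0
G(10) = mex{4,3,2,1,0} = 5
G(11) = mex{0,3,2,2,0} = 1
G(12) = mex{5,4,3,2,1} = 0
G(13) = mex{1,0,3,3,1} = 2
G(14) = mex{0,5,4,3,2} = 1
G(15) = mex{2,1,0,4,2} = 3
G(16) = mex{1,0,5,0,3} = 2
G(17) = mex{3,2,1,5,3} = 0
G(18) = mex{2,1,0,1,4} = 3
G(19) = mex{0,3,2,0,0} = 1
P-positions are exactly the n with G(n) = 0.

0, 1, 9, 12, 17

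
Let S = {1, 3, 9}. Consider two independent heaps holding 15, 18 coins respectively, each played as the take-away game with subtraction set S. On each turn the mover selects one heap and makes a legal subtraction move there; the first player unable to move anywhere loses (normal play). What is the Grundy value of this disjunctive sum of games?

All heaps use S = {1, 3, 9}:
G(0) = 0
G(1) = mex{0} = 1
G(2) = mex{1} = 0
G(3) = mex{0,0} = 1
G(4) = mex{1,1} = 0
G(5) = mex{0,0} = 1
G(6) = mex{1,1} = 0
G(7) = mex{0,0} = 1
G(8) = mex{1,1} = 0
G(9) = mex{0,0,0} = 1
G(10) = mex{1,1,1} = 0
G(11) = mex{0,0,0} = 1
G(12) = mex{1,1,1} = 0
G(13) = mex{0,0,0} = 1
G(14) = mex{1,1,1} = 0
G(15) = mex{0,0,0} = 1
G(16) = mex{1,1,1} = 0
G(17) = mex{0,0,0} = 1
G(18) = mex{1,1,1} = 0
Heap A: G(15) = 1.
Heap B: G(18) = 0.
Combined Grundy value = 1 ⊕ 0 = 1.

1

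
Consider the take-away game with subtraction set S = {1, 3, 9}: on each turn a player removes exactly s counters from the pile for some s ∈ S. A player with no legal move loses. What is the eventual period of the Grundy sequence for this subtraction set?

G(0) = 0
G(1) = mex{0} = 1
G(2) = mex{1} = 0
G(3) = mex{0,0} = 1
G(4) = mex{1,1} = 0
G(5) = mex{0,0} = 1
G(6) = mex{1,1} = 0
G(7) = mex{0,0} = 1
G(8) = mex{1,1} = 0
G(9) = mex{0,0,0} = 1
G(10) = mex{1,1,1} = 0
G(11) = mex{0,0,0} = 1
G(12) = mex{1,1,1} = 0
G(13) = mex{0,0,0} = 1
G(14) = mex{1,1,1} = 0
G(n+2) = G(n) holds for n = 0,…,8 (a full window of length max(S) = 9), so the sequence is purely periodic with period 2.

2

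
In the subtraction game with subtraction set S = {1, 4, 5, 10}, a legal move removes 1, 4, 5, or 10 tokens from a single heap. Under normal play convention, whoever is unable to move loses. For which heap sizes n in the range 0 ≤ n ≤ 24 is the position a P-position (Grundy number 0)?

G(0) = 0
G(1) = mex{0} = 1
G(2) = mex{1} = 0
G(3) = mex{0} = 1
G(4) = mex{1,0} = 2
G(5) = mex{2,1,0} = 3
G(6) = mex{3,0,1} = 2
G(7) = mex{2,1,0} = 3
G(8) = mex{3,2,1} = 0
G(9) = mex{0,3,2} = 1
G(10) = mex{1,2,3,0} = 4
G(11) = mex{4,3,2,1} = 0
G(12) = mex{0,0,3,0} = 1
G(13) = mex{1,1,0,1} = 2
G(14) = mex{2,4,1,2} = 0
G(15) = mex{0,0,4,3} = 1
G(16) = mex{1,1,0,2} = 3
G(17) = mex{3,2,1,3} = 0
G(18) = mex{0,0,2,0} = 1
G(19) = mex{1,1,0,1} = 2
G(20) = mex{2,3,1,4} = 0
G(21) = mex{0,0,3,0} = 1
G(22) = mex{1,1,0,1} = 2
G(23) = mex{2,2,1,2} = 0
G(24) = mex{0,0,2,0} = 1
P-positions are exactly the n with G(n) = 0.

0, 2, 8, 11, 14, 17, 20, 23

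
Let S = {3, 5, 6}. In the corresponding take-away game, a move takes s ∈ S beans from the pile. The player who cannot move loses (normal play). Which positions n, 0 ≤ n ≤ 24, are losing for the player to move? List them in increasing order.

0, 1, 2, 9, 10, 11, 18, 19, 20

G(0) = 0
G(1) = mex{} = 0
G(2) = mex{} = 0
G(3) = mex{0} = 1
G(4) = mex{0} = 1
G(5) = mex{0,0} = 1
G(6) = mex{1,0,0} = 2
G(7) = mex{1,0,0} = 2
G(8) = mex{1,1,0} = 2
G(9) = mex{2,1,1} = 0
G(10) = mex{2,1,1} = 0
G(11) = mex{2,2,1} = 0
G(12) = mex{0,2,2} = 1
G(13) = mex{0,2,2} = 1
G(14) = mex{0,0,2} = 1
G(15) = mex{1,0,0} = 2
G(16) = mex{1,0,0} = 2
G(17) = mex{1,1,0} = 2
G(18) = mex{2,1,1} = 0
G(19) = mex{2,1,1} = 0
G(20) = mex{2,2,1} = 0
G(21) = mex{0,2,2} = 1
G(22) = mex{0,2,2} = 1
G(23) = mex{0,0,2} = 1
G(24) = mex{1,0,0} = 2
P-positions are exactly the n with G(n) = 0.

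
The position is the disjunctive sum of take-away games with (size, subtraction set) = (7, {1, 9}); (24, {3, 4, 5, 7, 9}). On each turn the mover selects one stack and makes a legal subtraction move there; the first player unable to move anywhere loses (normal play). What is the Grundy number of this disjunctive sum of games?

Stack A, S = {1, 9}:
n : 0 1 2 3 4 5 6 7
G : 0 1 0 1 0 1 0 1
G_A(7) = 1.
Stack B, S = {3, 4, 5, 7, 9}:
G(0) = 0
G(1) = mex{} = 0
G(2) = mex{} = 0
G(3) = mex{0} = 1
G(4) = mex{0,0} = 1
G(5) = mex{0,0,0} = 1
G(6) = mex{1,0,0} = 2
G(7) = mex{1,1,0,0} = 2
G(8) = mex{1,1,1,0} = 2
G(9) = mex{2,1,1,0,0} = 3
G(10) = mex{2,2,1,1,0} = 3
G(11) = mex{2,2,2,1,0} = 3
G(12) = mex{3,2,2,1,1} = 0
G(13) = mex{3,3,2,2,1} = 0
G(14) = mex{3,3,3,2,1} = 0
G(15) = mex{0,3,3,2,2} = 1
G(16) = mex{0,0,3,3,2} = 1
G(17) = mex{0,0,0,3,2} = 1
G(18) = mex{1,0,0,3,3} = 2
G(19) = mex{1,1,0,0,3} = 2
G(20) = mex{1,1,1,0,3} = 2
G(21) = mex{2,1,1,0,0} = 3
G(22) = mex{2,2,1,1,0} = 3
G(23) = mex{2,2,2,1,0} = 3
G(24) = mex{3,2,2,1,1} = 0
G_B(24) = 0.
Combined Grundy value = 1 ⊕ 0 = 1.

1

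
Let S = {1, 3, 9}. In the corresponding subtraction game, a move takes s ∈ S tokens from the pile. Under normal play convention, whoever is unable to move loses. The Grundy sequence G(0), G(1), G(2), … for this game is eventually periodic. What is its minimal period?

G(0) = 0
G(1) = mex{0} = 1
G(2) = mex{1} = 0
G(3) = mex{0,0} = 1
G(4) = mex{1,1} = 0
G(5) = mex{0,0} = 1
G(6) = mex{1,1} = 0
G(7) = mex{0,0} = 1
G(8) = mex{1,1} = 0
G(9) = mex{0,0,0} = 1
G(10) = mex{1,1,1} = 0
G(11) = mex{0,0,0} = 1
G(12) = mex{1,1,1} = 0
G(13) = mex{0,0,0} = 1
G(14) = mex{1,1,1} = 0
G(n+2) = G(n) holds for n = 0,…,8 (a full window of length max(S) = 9), so the sequence is purely periodic with period 2.

2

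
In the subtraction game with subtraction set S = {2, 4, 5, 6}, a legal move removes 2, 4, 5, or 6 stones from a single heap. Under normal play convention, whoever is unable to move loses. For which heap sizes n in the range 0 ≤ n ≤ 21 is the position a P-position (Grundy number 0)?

0, 1, 8, 9, 16, 17

n :  0  1  2  3  4  5  6  7  8  9 10 11 12 13 14 15 16 17 18 19 20 21
G :  0  0  1  1  2  2  3  3  0  0  1  1  2  2  3  3  0  0  1  1  2  2
P-positions are exactly the n with G(n) = 0.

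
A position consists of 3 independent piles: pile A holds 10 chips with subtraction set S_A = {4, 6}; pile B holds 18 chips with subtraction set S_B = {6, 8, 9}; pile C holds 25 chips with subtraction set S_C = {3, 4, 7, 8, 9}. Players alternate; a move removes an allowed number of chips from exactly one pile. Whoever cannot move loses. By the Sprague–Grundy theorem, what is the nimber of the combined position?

0

Pile A, S = {4, 6}:
G(0) = 0
G(1) = mex{} = 0
G(2) = mex{} = 0
G(3) = mex{} = 0
G(4) = mex{0} = 1
G(5) = mex{0} = 1
G(6) = mex{0,0} = 1
G(7) = mex{0,0} = 1
G(8) = mex{1,0} = 2
G(9) = mex{1,0} = 2
G(10) = mex{1,1} = 0
G_A(10) = 0.
Pile B, S = {6, 8, 9}:
n :  0  1  2  3  4  5  6  7  8  9 10 11 12 13 14 15 16 17 18
G :  0  0  0  0  0  0  1  1  1  1  1  1  2  2  2  0  0  0  0
G_B(18) = 0.
Pile C, S = {3, 4, 7, 8, 9}:
G(0) = 0
G(1) = mex{} = 0
G(2) = mex{} = 0
G(3) = mex{0} = 1
G(4) = mex{0,0} = 1
G(5) = mex{0,0} = 1
G(6) = mex{1,0} = 2
G(7) = mex{1,1,0} = 2
G(8) = mex{1,1,0,0} = 2
G(9) = mex{2,1,0,0,0} = 3
G(10) = mex{2,2,1,0,0} = 3
G(11) = mex{2,2,1,1,0} = 3
G(12) = mex{3,2,1,1,1} = 0
G(13) = mex{3,3,2,1,1} = 0
G(14) = mex{3,3,2,2,1} = 0
G(15) = mex{0,3,2,2,2} = 1
G(16) = mex{0,0,3,2,2} = 1
G(17) = mex{0,0,3,3,2} = 1
G(18) = mex{1,0,3,3,3} = 2
G(19) = mex{1,1,0,3,3} = 2
G(20) = mex{1,1,0,0,3} = 2
G(21) = mex{2,1,0,0,0} = 3
G(22) = mex{2,2,1,0,0} = 3
G(23) = mex{2,2,1,1,0} = 3
G(24) = mex{3,2,1,1,1} = 0
G(25) = mex{3,3,2,1,1} = 0
G_C(25) = 0.
Combined Grundy value = 0 ⊕ 0 ⊕ 0 = 0.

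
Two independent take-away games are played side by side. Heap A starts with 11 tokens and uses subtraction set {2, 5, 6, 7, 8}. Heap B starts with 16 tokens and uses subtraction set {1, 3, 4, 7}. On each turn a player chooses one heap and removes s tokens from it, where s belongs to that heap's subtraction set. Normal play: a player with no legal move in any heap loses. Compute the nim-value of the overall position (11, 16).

Heap A, S = {2, 5, 6, 7, 8}:
G(0) = 0
G(1) = mex{} = 0
G(2) = mex{0} = 1
G(3) = mex{0} = 1
G(4) = mex{1} = 0
G(5) = mex{1,0} = 2
G(6) = mex{0,0,0} = 1
G(7) = mex{2,1,0,0} = 3
G(8) = mex{1,1,1,0,0} = 2
G(9) = mex{3,0,1,1,0} = 2
G(10) = mex{2,2,0,1,1} = 3
G(11) = mex{2,1,2,0,1} = 3
G_A(11) = 3.
Heap B, S = {1, 3, 4, 7}:
n :  0  1  2  3  4  5  6  7  8  9 10 11 12 13 14 15 16
G :  0  1  0  1  2  3  2  3  0  1  0  1  2  3  2  3  0
G_B(16) = 0.
Combined Grundy value = 3 ⊕ 0 = 3.

3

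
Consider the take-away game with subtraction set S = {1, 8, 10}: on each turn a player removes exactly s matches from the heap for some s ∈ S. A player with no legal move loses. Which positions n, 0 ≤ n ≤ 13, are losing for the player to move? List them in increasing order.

0, 2, 4, 6, 9, 11, 13

G(0) = 0
G(1) = mex{0} = 1
G(2) = mex{1} = 0
G(3) = mex{0} = 1
G(4) = mex{1} = 0
G(5) = mex{0} = 1
G(6) = mex{1} = 0
G(7) = mex{0} = 1
G(8) = mex{1,0} = 2
G(9) = mex{2,1} = 0
G(10) = mex{0,0,0} = 1
G(11) = mex{1,1,1} = 0
G(12) = mex{0,0,0} = 1
G(13) = mex{1,1,1} = 0
P-positions are exactly the n with G(n) = 0.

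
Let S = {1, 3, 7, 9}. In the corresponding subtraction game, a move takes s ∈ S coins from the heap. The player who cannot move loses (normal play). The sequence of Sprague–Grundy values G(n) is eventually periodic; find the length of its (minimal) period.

n :  0  1  2  3  4  5  6  7  8  9 10 11 12 13 14
G :  0  1  0  1  0  1  0  1  0  1  0  1  0  1  0
G(n+2) = G(n) holds for n = 0,…,8 (a full window of length max(S) = 9), so the sequence is purely periodic with period 2.

2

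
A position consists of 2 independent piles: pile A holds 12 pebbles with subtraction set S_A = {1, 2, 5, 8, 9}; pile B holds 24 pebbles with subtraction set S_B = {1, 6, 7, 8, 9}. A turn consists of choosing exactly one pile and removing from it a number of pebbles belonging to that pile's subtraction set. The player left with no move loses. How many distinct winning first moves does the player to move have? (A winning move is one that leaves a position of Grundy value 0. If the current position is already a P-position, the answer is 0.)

Pile A, S = {1, 2, 5, 8, 9}:
G(0) = 0
G(1) = mex{0} = 1
G(2) = mex{1,0} = 2
G(3) = mex{2,1} = 0
G(4) = mex{0,2} = 1
G(5) = mex{1,0,0} = 2
G(6) = mex{2,1,1} = 0
G(7) = mex{0,2,2} = 1
G(8) = mex{1,0,0,0} = 2
G(9) = mex{2,1,1,1,0} = 3
G(10) = mex{3,2,2,2,1} = 0
G(11) = mex{0,3,0,0,2} = 1
G(12) = mex{1,0,1,1,0} = 2
G_A(12) = 2.
Pile B, S = {1, 6, 7, 8, 9}:
G(0) = 0
G(1) = mex{0} = 1
G(2) = mex{1} = 0
G(3) = mex{0} = 1
G(4) = mex{1} = 0
G(5) = mex{0} = 1
G(6) = mex{1,0} = 2
G(7) = mex{2,1,0} = 3
G(8) = mex{3,0,1,0} = 2
G(9) = mex{2,1,0,1,0} = 3
G(10) = mex{3,0,1,0,1} = 2
G(11) = mex{2,1,0,1,0} = 3
G(12) = mex{3,2,1,0,1} = 4
G(13) = mex{4,3,2,1,0} = 5
G(14) = mex{5,2,3,2,1} = 0
G(15) = mex{0,3,2,3,2} = 1
G(16) = mex{1,2,3,2,3} = 0
G(17) = mex{0,3,2,3,2} = 1
G(18) = mex{1,4,3,2,3} = 0
G(19) = mex{0,5,4,3,2} = 1
G(20) = mex{1,0,5,4,3} = 2
G(21) = mex{2,1,0,5,4} = 3
G(22) = mex{3,0,1,0,5} = 2
G(23) = mex{2,1,0,1,0} = 3
G(24) = mex{3,0,1,0,1} = 2
G_B(24) = 2.
Combined Grundy value = 2 ⊕ 2 = 0.
A winning move leaves total XOR = 0, i.e. changes one component's Grundy value g to g ⊕ X where X is the current total.
Pile A: target g' = 2⊕0 = 2, but every legal move changes the Grundy value (mex property), so 0 moves.
Pile B: target g' = 2⊕0 = 2, but every legal move changes the Grundy value (mex property), so 0 moves.

0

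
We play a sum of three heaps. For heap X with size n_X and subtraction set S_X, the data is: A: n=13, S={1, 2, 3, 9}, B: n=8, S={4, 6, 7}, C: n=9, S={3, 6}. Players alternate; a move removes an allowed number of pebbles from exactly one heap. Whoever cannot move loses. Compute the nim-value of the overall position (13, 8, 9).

3

Heap A, S = {1, 2, 3, 9}:
G(0) = 0
G(1) = mex{0} = 1
G(2) = mex{1,0} = 2
G(3) = mex{2,1,0} = 3
G(4) = mex{3,2,1} = 0
G(5) = mex{0,3,2} = 1
G(6) = mex{1,0,3} = 2
G(7) = mex{2,1,0} = 3
G(8) = mex{3,2,1} = 0
G(9) = mex{0,3,2,0} = 1
G(10) = mex{1,0,3,1} = 2
G(11) = mex{2,1,0,2} = 3
G(12) = mex{3,2,1,3} = 0
G(13) = mex{0,3,2,0} = 1
G_A(13) = 1.
Heap B, S = {4, 6, 7}:
G(0) = 0
G(1) = mex{} = 0
G(2) = mex{} = 0
G(3) = mex{} = 0
G(4) = mex{0} = 1
G(5) = mex{0} = 1
G(6) = mex{0,0} = 1
G(7) = mex{0,0,0} = 1
G(8) = mex{1,0,0} = 2
G_B(8) = 2.
Heap C, S = {3, 6}:
n : 0 1 2 3 4 5 6 7 8 9
G : 0 0 0 1 1 1 2 2 2 0
G_C(9) = 0.
Combined Grundy value = 1 ⊕ 2 ⊕ 0 = 3.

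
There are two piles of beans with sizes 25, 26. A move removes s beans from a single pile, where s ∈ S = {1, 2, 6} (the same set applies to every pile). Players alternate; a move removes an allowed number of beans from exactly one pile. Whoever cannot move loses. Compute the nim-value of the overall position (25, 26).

3

All piles use S = {1, 2, 6}:
n :  0  1  2  3  4  5  6  7  8  9 10 11 12 13 14 15 16 17 18 19 20 21 22 23 24 25 26
G :  0  1  2  0  1  2  3  0  1  2  0  1  2  3  0  1  2  0  1  2  3  0  1  2  0  1  2
Pile A: G(25) = 1.
Pile B: G(26) = 2.
Combined Grundy value = 1 ⊕ 2 = 3.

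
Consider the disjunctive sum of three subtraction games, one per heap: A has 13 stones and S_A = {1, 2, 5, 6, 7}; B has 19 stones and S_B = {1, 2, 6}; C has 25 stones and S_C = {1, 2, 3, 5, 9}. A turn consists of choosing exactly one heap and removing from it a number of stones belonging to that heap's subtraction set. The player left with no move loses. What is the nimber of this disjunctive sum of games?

Heap A, S = {1, 2, 5, 6, 7}:
G(0) = 0
G(1) = mex{0} = 1
G(2) = mex{1,0} = 2
G(3) = mex{2,1} = 0
G(4) = mex{0,2} = 1
G(5) = mex{1,0,0} = 2
G(6) = mex{2,1,1,0} = 3
G(7) = mex{3,2,2,1,0} = 4
G(8) = mex{4,3,0,2,1} = 5
G(9) = mex{5,4,1,0,2} = 3
G(10) = mex{3,5,2,1,0} = 4
G(11) = mex{4,3,3,2,1} = 0
G(12) = mex{0,4,4,3,2} = 1
G(13) = mex{1,0,5,4,3} = 2
G_A(13) = 2.
Heap B, S = {1, 2, 6}:
G(0) = 0
G(1) = mex{0} = 1
G(2) = mex{1,0} = 2
G(3) = mex{2,1} = 0
G(4) = mex{0,2} = 1
G(5) = mex{1,0} = 2
G(6) = mex{2,1,0} = 3
G(7) = mex{3,2,1} = 0
G(8) = mex{0,3,2} = 1
G(9) = mex{1,0,0} = 2
G(10) = mex{2,1,1} = 0
G(11) = mex{0,2,2} = 1
G(12) = mex{1,0,3} = 2
G(13) = mex{2,1,0} = 3
G(14) = mex{3,2,1} = 0
G(15) = mex{0,3,2} = 1
G(16) = mex{1,0,0} = 2
G(17) = mex{2,1,1} = 0
G(18) = mex{0,2,2} = 1
G(19) = mex{1,0,3} = 2
G_B(19) = 2.
Heap C, S = {1, 2, 3, 5, 9}:
n :  0  1  2  3  4  5  6  7  8  9 10 11 12 13 14 15 16 17 18 19 20 21 22 23 24 25
G :  0  1  2  3  0  1  2  3  0  1  2  3  0  1  2  3  0  1  2  3  0  1  2  3  0  1
G_C(25) = 1.
Combined Grundy value = 2 ⊕ 2 ⊕ 1 = 1.

1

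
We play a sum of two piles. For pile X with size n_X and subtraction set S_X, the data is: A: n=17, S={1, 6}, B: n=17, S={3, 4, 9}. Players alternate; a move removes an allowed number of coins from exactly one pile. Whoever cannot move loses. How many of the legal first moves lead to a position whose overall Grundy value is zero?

0

Pile A, S = {1, 6}:
n :  0  1  2  3  4  5  6  7  8  9 10 11 12 13 14 15 16 17
G :  0  1  0  1  0  1  2  0  1  0  1  0  1  2  0  1  0  1
G_A(17) = 1.
Pile B, S = {3, 4, 9}:
G(0) = 0
G(1) = mex{} = 0
G(2) = mex{} = 0
G(3) = mex{0} = 1
G(4) = mex{0,0} = 1
G(5) = mex{0,0} = 1
G(6) = mex{1,0} = 2
G(7) = mex{1,1} = 0
G(8) = mex{1,1} = 0
G(9) = mex{2,1,0} = 3
G(10) = mex{0,2,0} = 1
G(11) = mex{0,0,0} = 1
G(12) = mex{3,0,1} = 2
G(13) = mex{1,3,1} = 0
G(14) = mex{1,1,1} = 0
G(15) = mex{2,1,2} = 0
G(16) = mex{0,2,0} = 1
G(17) = mex{0,0,0} = 1
G_B(17) = 1.
Combined Grundy value = 1 ⊕ 1 = 0.
A winning move leaves total XOR = 0, i.e. changes one component's Grundy value g to g ⊕ X where X is the current total.
Pile A: target g' = 1⊕0 = 1, but every legal move changes the Grundy value (mex property), so 0 moves.
Pile B: target g' = 1⊕0 = 1, but every legal move changes the Grundy value (mex property), so 0 moves.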